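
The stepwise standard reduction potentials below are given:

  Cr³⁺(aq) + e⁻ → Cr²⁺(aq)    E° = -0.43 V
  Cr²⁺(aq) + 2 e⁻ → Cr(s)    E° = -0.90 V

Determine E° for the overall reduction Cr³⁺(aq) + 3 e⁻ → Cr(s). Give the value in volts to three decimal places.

Since ΔG° = −nFE° is additive over sequential reductions, n₃E°₃ = n₁E°₁ + n₂E°₂.
E°₃ = (1×-0.43 + 2×-0.90) / 3 = (-2.230) / 3 = -0.743 V.
Simply averaging or adding the two E° values would be wrong; the electron-weighted sum is required.

-0.743 V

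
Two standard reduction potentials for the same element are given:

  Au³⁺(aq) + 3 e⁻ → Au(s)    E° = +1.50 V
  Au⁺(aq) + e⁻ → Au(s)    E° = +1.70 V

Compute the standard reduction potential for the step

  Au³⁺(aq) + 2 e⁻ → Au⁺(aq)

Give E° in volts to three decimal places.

Sequential free energies add, so n₃E°₃ = n₁E°₁ + n₂E°₂.
With n₃ = 3, and the known step contributing 1×(+1.70) V, the unknown satisfies 2·E° = 3×(+1.50) − 1×(+1.70) = +2.800.
E° = +2.800 / 2 = +1.400 V.

+1.400 V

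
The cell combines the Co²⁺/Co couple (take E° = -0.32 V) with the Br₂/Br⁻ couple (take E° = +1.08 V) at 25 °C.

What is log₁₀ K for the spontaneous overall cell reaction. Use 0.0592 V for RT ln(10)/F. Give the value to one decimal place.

47.3

Cathode: Br₂/Br⁻; anode: Co²⁺/Co. E°cell = +1.40 V, n = 2.
log K = nE°cell / 0.0592 = (2)(+1.40) / 0.0592 = 47.3.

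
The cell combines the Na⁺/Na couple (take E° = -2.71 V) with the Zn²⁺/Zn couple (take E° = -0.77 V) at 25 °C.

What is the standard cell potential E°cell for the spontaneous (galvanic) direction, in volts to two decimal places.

+1.94 V

The Zn²⁺/Zn couple has the higher reduction potential, so it is the cathode; Na⁺/Na is oxidised at the anode.
E°cell = E°(cathode) − E°(anode) = (-0.77) − (-2.71) = +1.94 V.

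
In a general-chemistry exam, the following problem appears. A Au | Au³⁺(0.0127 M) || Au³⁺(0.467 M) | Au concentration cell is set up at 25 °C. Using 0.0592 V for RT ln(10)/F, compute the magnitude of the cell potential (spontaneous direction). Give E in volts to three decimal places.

+0.031 V

For a concentration cell E°cell = 0. The 0.467 M side is the cathode (reduction is favoured where [Au³⁺] is higher).
With n = 3, E = −(0.0592/3) log([Au³⁺]ₐₙ/[Au³⁺]꜀ₐₜ) = −(0.0592/3) log(0.0127/0.467) = −(0.0592/3)(-1.566) = +0.031 V.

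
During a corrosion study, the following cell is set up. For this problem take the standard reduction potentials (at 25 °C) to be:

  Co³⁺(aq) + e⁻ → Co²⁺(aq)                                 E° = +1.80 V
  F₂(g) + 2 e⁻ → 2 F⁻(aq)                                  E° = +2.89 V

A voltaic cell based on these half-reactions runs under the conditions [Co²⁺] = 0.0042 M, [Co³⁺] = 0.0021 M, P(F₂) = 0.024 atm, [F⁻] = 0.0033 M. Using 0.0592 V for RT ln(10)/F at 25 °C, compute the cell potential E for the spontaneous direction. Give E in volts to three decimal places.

F₂/F⁻ is the cathode (higher E°), Co³⁺/Co²⁺ the anode: E°cell = +2.89 − (+1.80) = +1.09 V, n = 2.
Overall: F₂(g) + 2 Co²⁺(aq) → 2 F⁻(aq) + 2 Co³⁺(aq)
Q = [F⁻]^2·[Co³⁺]^2 / (P(F₂)·[Co²⁺]^2); log Q = -3.945.
E = E° − (0.0592/n) log Q = +1.09 − (0.0592/2)(-3.945) = +1.207 V.

+1.207 V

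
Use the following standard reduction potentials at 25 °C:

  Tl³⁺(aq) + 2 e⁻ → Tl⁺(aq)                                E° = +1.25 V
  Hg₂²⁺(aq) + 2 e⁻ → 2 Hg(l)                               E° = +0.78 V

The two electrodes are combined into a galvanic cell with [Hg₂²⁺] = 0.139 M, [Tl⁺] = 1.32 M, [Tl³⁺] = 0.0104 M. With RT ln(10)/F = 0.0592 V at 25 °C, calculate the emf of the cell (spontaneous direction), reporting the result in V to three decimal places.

+0.433 V

Tl³⁺/Tl⁺ is the cathode (higher E°), Hg₂²⁺/Hg the anode: E°cell = +1.25 − (+0.78) = +0.47 V, n = 2.
Overall: Tl³⁺(aq) + 2 Hg(l) → Tl⁺(aq) + Hg₂²⁺(aq)
Q = [Tl⁺]·[Hg₂²⁺] / ([Tl³⁺]); log Q = 1.247.
E = E° − (0.0592/n) log Q = +0.47 − (0.0592/2)(1.247) = +0.433 V.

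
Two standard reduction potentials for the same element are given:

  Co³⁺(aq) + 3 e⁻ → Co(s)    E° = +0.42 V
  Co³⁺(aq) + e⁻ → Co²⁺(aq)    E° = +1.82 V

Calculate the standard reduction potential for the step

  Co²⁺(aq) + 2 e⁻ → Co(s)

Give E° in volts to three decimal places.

Sequential free energies add, so n₃E°₃ = n₁E°₁ + n₂E°₂.
With n₃ = 3, and the known step contributing 1×(+1.82) V, the unknown satisfies 2·E° = 3×(+0.42) − 1×(+1.82) = -0.560.
E° = -0.560 / 2 = -0.280 V.

-0.280 V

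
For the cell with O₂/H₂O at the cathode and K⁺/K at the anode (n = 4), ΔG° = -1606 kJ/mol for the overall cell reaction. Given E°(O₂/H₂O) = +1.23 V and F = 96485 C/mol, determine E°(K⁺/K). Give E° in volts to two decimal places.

E°cell = −ΔG°/(nF) = −(-1606×10³)/((4)(96485)) = +4.161 V.
Since O₂/H₂O is the cathode and K⁺/K the anode, E°cell = E°(O₂/H₂O) − E°(K⁺/K).
So E°(K⁺/K) = E°(O₂/H₂O) − E°cell = (+1.23) − (+4.161) = -2.93 V.

-2.93 V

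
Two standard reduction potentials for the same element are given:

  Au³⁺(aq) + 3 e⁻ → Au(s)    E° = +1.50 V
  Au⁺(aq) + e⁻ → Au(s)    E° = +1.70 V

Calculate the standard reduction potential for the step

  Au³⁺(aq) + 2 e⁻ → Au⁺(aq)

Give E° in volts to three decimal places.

+1.400 V

Sequential free energies add, so n₃E°₃ = n₁E°₁ + n₂E°₂.
With n₃ = 3, and the known step contributing 1×(+1.70) V, the unknown satisfies 2·E° = 3×(+1.50) − 1×(+1.70) = +2.800.
E° = +2.800 / 2 = +1.400 V.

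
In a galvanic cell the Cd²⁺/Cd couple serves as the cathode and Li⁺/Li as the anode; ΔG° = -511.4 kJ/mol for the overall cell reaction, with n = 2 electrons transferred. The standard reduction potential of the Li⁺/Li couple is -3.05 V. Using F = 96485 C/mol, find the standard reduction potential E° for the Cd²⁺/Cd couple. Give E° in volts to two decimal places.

-0.40 V

E°cell = −ΔG°/(nF) = −(-511.4×10³)/((2)(96485)) = +2.650 V.
Since Cd²⁺/Cd is the cathode and Li⁺/Li the anode, E°cell = E°(Cd²⁺/Cd) − E°(Li⁺/Li).
So E°(Cd²⁺/Cd) = E°cell + E°(Li⁺/Li) = +2.650 + (-3.05) = -0.40 V.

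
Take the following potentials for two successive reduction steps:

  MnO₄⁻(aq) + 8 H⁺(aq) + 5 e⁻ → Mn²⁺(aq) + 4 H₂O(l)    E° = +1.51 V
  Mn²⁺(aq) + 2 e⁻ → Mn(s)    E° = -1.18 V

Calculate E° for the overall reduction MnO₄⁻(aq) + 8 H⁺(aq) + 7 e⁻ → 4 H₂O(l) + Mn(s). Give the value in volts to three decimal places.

Since ΔG° = −nFE° is additive over sequential reductions, n₃E°₃ = n₁E°₁ + n₂E°₂.
E°₃ = (5×+1.51 + 2×-1.18) / 7 = (+5.190) / 7 = +0.741 V.
E° values themselves are not directly additive — weighting by electron count is essential.

+0.741 V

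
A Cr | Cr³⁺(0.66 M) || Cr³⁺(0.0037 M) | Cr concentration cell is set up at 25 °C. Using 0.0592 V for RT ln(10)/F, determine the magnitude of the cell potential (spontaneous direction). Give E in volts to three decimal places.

For a concentration cell E°cell = 0. The 0.66 M side is the cathode (reduction is favoured where [Cr³⁺] is higher).
With n = 3, E = −(0.0592/3) log([Cr³⁺]ₐₙ/[Cr³⁺]꜀ₐₜ) = −(0.0592/3) log(0.0037/0.66) = −(0.0592/3)(-2.251) = +0.044 V.

+0.044 V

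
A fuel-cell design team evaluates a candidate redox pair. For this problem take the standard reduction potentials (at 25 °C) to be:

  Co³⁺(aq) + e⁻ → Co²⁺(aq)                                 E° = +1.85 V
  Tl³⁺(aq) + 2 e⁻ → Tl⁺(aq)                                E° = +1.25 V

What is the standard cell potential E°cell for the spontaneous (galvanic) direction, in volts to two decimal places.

The Co³⁺/Co²⁺ couple has the higher reduction potential, so it is the cathode; Tl³⁺/Tl⁺ is oxidised at the anode.
E°cell = E°(cathode) − E°(anode) = (+1.85) − (+1.25) = +0.60 V.

+0.60 V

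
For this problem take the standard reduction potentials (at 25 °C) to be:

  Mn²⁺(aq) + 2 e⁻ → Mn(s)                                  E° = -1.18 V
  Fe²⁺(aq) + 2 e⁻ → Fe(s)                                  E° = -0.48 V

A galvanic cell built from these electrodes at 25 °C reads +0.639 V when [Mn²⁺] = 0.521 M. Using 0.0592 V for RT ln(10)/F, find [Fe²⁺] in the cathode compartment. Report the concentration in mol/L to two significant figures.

Fe²⁺/Fe is the cathode, Mn²⁺/Mn the anode: E°cell = +0.70 V, n = 2.
Overall reaction: Fe²⁺(aq) + Mn(s) → Fe(s) + Mn²⁺(aq); Q = [Mn²⁺]^1/[Fe²⁺]^1.
From E = E° − (0.0592/n) log Q: log Q = (E° − E)·n/0.0592 = (+0.70 − (+0.639))·2/0.0592 = 2.0608.
So 1·log[Fe²⁺] = 1·log(0.521) − log Q = -0.2832 − (2.0608) = -2.3440; [Fe²⁺] = 10^(-2.3440) ≈ 0.0045 M.

0.0045 M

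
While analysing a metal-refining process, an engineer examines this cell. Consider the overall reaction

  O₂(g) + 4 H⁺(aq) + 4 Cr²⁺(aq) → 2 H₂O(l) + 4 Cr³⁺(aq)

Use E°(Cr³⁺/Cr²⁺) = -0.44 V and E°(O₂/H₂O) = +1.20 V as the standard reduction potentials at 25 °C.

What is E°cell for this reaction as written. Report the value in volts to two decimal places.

+1.64 V

The O₂/H₂O couple has the higher reduction potential, so it is the cathode; Cr³⁺/Cr²⁺ is oxidised at the anode.
E°cell = E°(cathode) − E°(anode) = (+1.20) − (-0.44) = +1.64 V.
Since E°cell > 0, the reaction is spontaneous under standard conditions.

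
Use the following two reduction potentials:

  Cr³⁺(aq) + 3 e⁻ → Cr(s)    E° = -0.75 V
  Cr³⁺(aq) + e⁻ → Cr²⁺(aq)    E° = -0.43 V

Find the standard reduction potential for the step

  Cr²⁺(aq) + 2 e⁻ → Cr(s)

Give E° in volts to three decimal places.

-0.910 V

Sequential free energies add, so n₃E°₃ = n₁E°₁ + n₂E°₂.
With n₃ = 3, and the known step contributing 1×(-0.43) V, the unknown satisfies 2·E° = 3×(-0.75) − 1×(-0.43) = -1.820.
E° = -1.820 / 2 = -0.910 V.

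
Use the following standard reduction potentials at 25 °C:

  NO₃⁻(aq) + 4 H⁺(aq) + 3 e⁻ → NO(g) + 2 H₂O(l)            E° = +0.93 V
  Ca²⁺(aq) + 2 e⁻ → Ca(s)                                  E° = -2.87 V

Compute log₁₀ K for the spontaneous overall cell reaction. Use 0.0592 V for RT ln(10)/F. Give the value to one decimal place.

385.1

Cathode: NO₃⁻/NO; anode: Ca²⁺/Ca. E°cell = +3.80 V, n = 6.
log K = nE°cell / 0.0592 = (6)(+3.80) / 0.0592 = 385.1.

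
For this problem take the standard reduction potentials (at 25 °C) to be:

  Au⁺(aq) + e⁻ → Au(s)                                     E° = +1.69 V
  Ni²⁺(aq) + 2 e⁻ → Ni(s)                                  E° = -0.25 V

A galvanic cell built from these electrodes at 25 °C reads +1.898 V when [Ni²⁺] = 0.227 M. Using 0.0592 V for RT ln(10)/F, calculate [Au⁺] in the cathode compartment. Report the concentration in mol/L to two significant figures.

0.093 M

Au⁺/Au is the cathode, Ni²⁺/Ni the anode: E°cell = +1.94 V, n = 2.
Overall reaction: 2 Au⁺(aq) + Ni(s) → 2 Au(s) + Ni²⁺(aq); Q = [Ni²⁺]^1/[Au⁺]^2.
From E = E° − (0.0592/n) log Q: log Q = (E° − E)·n/0.0592 = (+1.94 − (+1.898))·2/0.0592 = 1.4189.
So 2·log[Au⁺] = 1·log(0.227) − log Q = -0.6440 − (1.4189) = -2.0629; log[Au⁺] = -2.0629 / 2 = -1.0314; [Au⁺] = 10^(-1.0314) ≈ 0.093 M.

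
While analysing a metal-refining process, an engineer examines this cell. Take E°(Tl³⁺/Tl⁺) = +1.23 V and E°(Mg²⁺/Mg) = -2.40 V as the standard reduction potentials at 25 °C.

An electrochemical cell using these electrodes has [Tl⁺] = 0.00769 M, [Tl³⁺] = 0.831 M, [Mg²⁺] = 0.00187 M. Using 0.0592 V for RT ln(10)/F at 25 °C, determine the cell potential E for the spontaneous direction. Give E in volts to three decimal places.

Tl³⁺/Tl⁺ is the cathode (higher E°), Mg²⁺/Mg the anode: E°cell = +1.23 − (-2.40) = +3.63 V, n = 2.
Overall: Tl³⁺(aq) + Mg(s) → Tl⁺(aq) + Mg²⁺(aq)
Q = [Tl⁺]·[Mg²⁺] / ([Tl³⁺]); log Q = -4.762.
E = E° − (0.0592/n) log Q = +3.63 − (0.0592/2)(-4.762) = +3.771 V.

+3.771 V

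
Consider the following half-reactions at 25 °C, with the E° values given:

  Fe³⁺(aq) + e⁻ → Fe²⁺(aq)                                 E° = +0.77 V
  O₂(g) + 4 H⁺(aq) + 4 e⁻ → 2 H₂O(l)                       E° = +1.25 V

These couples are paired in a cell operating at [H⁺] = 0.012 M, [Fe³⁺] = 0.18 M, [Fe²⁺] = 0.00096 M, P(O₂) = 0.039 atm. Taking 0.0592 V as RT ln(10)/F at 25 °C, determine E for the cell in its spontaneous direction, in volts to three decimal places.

O₂/H₂O is the cathode (higher E°), Fe³⁺/Fe²⁺ the anode: E°cell = +1.25 − (+0.77) = +0.48 V, n = 4.
Overall: O₂(g) + 4 H⁺(aq) + 4 Fe²⁺(aq) → 2 H₂O(l) + 4 Fe³⁺(aq)
Q = [Fe³⁺]^4 / (P(O₂)·[H⁺]^4·[Fe²⁺]^4); log Q = 18.184.
E = E° − (0.0592/n) log Q = +0.48 − (0.0592/4)(18.184) = +0.211 V.

+0.211 V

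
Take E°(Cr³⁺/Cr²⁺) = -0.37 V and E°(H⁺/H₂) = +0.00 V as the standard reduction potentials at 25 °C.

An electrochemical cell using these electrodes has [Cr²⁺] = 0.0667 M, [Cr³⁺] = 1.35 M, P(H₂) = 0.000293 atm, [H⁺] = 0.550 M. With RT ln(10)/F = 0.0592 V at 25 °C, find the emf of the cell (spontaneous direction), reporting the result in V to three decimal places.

H⁺/H₂ is the cathode (higher E°), Cr³⁺/Cr²⁺ the anode: E°cell = +0.00 − (-0.37) = +0.37 V, n = 2.
Overall: 2 H⁺(aq) + 2 Cr²⁺(aq) → H₂(g) + 2 Cr³⁺(aq)
Q = P(H₂)·[Cr³⁺]^2 / ([H⁺]^2·[Cr²⁺]^2); log Q = -0.401.
E = E° − (0.0592/n) log Q = +0.37 − (0.0592/2)(-0.401) = +0.382 V.

+0.382 V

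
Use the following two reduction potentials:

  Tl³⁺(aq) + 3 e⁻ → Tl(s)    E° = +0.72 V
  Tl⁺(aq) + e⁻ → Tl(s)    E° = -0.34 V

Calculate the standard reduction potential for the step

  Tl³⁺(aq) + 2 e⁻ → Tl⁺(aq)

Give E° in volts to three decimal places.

Sequential free energies add, so n₃E°₃ = n₁E°₁ + n₂E°₂.
With n₃ = 3, and the known step contributing 1×(-0.34) V, the unknown satisfies 2·E° = 3×(+0.72) − 1×(-0.34) = +2.500.
E° = +2.500 / 2 = +1.250 V.

+1.250 V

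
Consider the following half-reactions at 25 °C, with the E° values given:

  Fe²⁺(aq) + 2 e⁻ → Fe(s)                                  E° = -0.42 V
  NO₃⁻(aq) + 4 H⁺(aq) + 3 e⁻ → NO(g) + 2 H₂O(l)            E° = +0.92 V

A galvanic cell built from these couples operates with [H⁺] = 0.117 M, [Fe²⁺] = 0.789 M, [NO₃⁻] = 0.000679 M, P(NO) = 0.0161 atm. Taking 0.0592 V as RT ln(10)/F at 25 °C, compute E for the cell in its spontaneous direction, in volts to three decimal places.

+1.242 V

NO₃⁻/NO is the cathode (higher E°), Fe²⁺/Fe the anode: E°cell = +0.92 − (-0.42) = +1.34 V, n = 6.
Overall: 2 NO₃⁻(aq) + 8 H⁺(aq) + 3 Fe(s) → 2 NO(g) + 4 H₂O(l) + 3 Fe²⁺(aq)
Q = P(NO)^2·[Fe²⁺]^3 / ([NO₃⁻]^2·[H⁺]^8); log Q = 9.896.
E = E° − (0.0592/n) log Q = +1.34 − (0.0592/6)(9.896) = +1.242 V.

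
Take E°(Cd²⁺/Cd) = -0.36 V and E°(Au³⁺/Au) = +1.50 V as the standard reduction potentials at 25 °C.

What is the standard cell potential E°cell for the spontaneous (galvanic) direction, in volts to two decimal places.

The Au³⁺/Au couple has the higher reduction potential, so it is the cathode; Cd²⁺/Cd is oxidised at the anode.
E°cell = E°(cathode) − E°(anode) = (+1.50) − (-0.36) = +1.86 V.

+1.86 V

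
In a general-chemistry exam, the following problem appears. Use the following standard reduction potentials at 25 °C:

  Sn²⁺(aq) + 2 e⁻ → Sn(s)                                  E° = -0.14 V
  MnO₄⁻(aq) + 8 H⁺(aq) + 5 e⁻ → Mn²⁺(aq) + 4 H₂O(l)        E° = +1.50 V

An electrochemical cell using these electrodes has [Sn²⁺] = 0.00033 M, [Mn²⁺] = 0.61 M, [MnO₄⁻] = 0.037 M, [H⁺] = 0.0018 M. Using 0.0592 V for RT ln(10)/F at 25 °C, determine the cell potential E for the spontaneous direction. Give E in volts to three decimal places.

MnO₄⁻/Mn²⁺ is the cathode (higher E°), Sn²⁺/Sn the anode: E°cell = +1.50 − (-0.14) = +1.64 V, n = 10.
Overall: 2 MnO₄⁻(aq) + 16 H⁺(aq) + 5 Sn(s) → 2 Mn²⁺(aq) + 8 H₂O(l) + 5 Sn²⁺(aq)
Q = [Mn²⁺]^2·[Sn²⁺]^5 / ([MnO₄⁻]^2·[H⁺]^16); log Q = 28.942.
E = E° − (0.0592/n) log Q = +1.64 − (0.0592/10)(28.942) = +1.469 V.

+1.469 V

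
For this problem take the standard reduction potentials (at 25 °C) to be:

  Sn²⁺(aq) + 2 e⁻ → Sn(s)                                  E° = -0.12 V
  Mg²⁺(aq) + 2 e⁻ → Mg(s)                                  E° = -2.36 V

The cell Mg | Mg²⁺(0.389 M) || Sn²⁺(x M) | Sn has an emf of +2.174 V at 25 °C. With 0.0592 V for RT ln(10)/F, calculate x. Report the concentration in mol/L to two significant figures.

Sn²⁺/Sn is the cathode, Mg²⁺/Mg the anode: E°cell = +2.24 V, n = 2.
Overall reaction: Sn²⁺(aq) + Mg(s) → Sn(s) + Mg²⁺(aq); Q = [Mg²⁺]^1/[Sn²⁺]^1.
From E = E° − (0.0592/n) log Q: log Q = (E° − E)·n/0.0592 = (+2.24 − (+2.174))·2/0.0592 = 2.2297.
So 1·log[Sn²⁺] = 1·log(0.389) − log Q = -0.4101 − (2.2297) = -2.6398; [Sn²⁺] = 10^(-2.6398) ≈ 0.0023 M.

0.0023 M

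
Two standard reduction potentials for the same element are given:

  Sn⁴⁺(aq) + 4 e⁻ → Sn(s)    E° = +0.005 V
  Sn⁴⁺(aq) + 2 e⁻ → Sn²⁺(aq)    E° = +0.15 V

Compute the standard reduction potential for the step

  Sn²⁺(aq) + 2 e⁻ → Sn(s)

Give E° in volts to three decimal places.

Sequential free energies add, so n₃E°₃ = n₁E°₁ + n₂E°₂.
With n₃ = 4, and the known step contributing 2×(+0.15) V, the unknown satisfies 2·E° = 4×(+0.005) − 2×(+0.15) = -0.280.
E° = -0.280 / 2 = -0.140 V.

-0.140 V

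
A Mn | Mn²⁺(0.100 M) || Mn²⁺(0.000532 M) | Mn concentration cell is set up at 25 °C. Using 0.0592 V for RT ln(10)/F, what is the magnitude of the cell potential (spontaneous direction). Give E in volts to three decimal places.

+0.067 V

For a concentration cell E°cell = 0. The 0.100 M side is the cathode (reduction is favoured where [Mn²⁺] is higher).
With n = 2, E = −(0.0592/2) log([Mn²⁺]ₐₙ/[Mn²⁺]꜀ₐₜ) = −(0.0592/2) log(0.000532/0.1) = −(0.0592/2)(-2.274) = +0.067 V.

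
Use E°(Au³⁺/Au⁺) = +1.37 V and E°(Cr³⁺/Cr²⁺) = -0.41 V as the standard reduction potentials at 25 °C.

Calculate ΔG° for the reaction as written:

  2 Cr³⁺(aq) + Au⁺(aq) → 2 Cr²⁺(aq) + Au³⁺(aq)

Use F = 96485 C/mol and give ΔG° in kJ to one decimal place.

As written, Cr³⁺/Cr²⁺ is reduced (cathode) and Au³⁺/Au⁺ is oxidised (anode), so E°cell = (-0.41) − (+1.37) = -1.78 V.
Balancing electrons gives n = 2.
ΔG° = −nFE° = −(2)(96485)(-1.78) = 343,487 J = +343.5 kJ.

+343.5 kJ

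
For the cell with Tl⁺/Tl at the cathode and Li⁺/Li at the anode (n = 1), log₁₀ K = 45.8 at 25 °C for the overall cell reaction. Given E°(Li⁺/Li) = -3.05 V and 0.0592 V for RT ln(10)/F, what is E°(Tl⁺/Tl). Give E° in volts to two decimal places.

E°cell = (0.0592/n)·log K = (0.0592/1)(45.8) = +2.711 V.
Since Tl⁺/Tl is the cathode and Li⁺/Li the anode, E°cell = E°(Tl⁺/Tl) − E°(Li⁺/Li).
So E°(Tl⁺/Tl) = E°cell + E°(Li⁺/Li) = +2.711 + (-3.05) = -0.34 V.

-0.34 V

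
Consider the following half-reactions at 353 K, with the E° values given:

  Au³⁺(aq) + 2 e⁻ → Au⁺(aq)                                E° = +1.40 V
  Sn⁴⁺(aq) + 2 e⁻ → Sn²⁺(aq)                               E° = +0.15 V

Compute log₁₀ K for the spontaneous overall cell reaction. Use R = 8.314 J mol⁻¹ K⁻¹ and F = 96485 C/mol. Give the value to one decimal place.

Cathode: Au³⁺/Au⁺; anode: Sn⁴⁺/Sn²⁺. E°cell = (+1.40) − (+0.15) = +1.25 V, with n = 2.
ΔG° = −nFE° = −RT ln K, so ln K = nFE°/(RT) = (2)(96485)(+1.25) / ((8.314)(353)) = 82.189.
log₁₀ K = 82.189 / ln 10 = 35.7.

35.7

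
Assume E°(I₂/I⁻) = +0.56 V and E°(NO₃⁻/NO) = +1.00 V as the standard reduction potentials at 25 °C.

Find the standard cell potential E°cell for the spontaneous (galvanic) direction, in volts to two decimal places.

+0.44 V

The NO₃⁻/NO couple has the higher reduction potential, so it is the cathode; I₂/I⁻ is oxidised at the anode.
E°cell = E°(cathode) − E°(anode) = (+1.00) − (+0.56) = +0.44 V.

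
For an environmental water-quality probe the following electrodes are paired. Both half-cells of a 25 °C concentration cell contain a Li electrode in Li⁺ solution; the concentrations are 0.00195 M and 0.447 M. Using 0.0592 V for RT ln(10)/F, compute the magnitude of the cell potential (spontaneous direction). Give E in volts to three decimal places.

+0.140 V

For a concentration cell E°cell = 0. The 0.447 M side is the cathode (reduction is favoured where [Li⁺] is higher).
With n = 1, E = −(0.0592/1) log([Li⁺]ₐₙ/[Li⁺]꜀ₐₜ) = −(0.0592/1) log(0.00195/0.447) = −(0.0592/1)(-2.360) = +0.140 V.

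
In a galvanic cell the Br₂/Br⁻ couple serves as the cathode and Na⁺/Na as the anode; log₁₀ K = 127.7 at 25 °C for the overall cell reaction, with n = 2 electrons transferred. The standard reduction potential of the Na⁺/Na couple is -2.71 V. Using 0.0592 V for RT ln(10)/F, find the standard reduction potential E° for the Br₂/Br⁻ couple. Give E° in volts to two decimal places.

+1.07 V

E°cell = (0.0592/n)·log K = (0.0592/2)(127.7) = +3.780 V.
Since Br₂/Br⁻ is the cathode and Na⁺/Na the anode, E°cell = E°(Br₂/Br⁻) − E°(Na⁺/Na).
So E°(Br₂/Br⁻) = E°cell + E°(Na⁺/Na) = +3.780 + (-2.71) = +1.07 V.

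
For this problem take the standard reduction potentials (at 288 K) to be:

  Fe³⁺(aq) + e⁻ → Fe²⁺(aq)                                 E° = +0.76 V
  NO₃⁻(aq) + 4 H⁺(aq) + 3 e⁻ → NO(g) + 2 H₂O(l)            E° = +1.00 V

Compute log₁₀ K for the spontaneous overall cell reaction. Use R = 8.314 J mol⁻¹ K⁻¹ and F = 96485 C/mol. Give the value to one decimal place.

12.6

Cathode: NO₃⁻/NO; anode: Fe³⁺/Fe²⁺. E°cell = (+1.00) − (+0.76) = +0.24 V, with n = 3.
ΔG° = −nFE° = −RT ln K, so ln K = nFE°/(RT) = (3)(96485)(+0.24) / ((8.314)(288)) = 29.013.
log₁₀ K = 29.013 / ln 10 = 12.6.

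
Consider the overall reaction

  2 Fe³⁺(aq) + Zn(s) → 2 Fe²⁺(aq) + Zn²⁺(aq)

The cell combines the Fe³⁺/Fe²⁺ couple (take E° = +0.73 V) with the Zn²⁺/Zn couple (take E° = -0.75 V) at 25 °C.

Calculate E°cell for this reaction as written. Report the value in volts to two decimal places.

+1.48 V

The Fe³⁺/Fe²⁺ couple has the higher reduction potential, so it is the cathode; Zn²⁺/Zn is oxidised at the anode.
E°cell = E°(cathode) − E°(anode) = (+0.73) − (-0.75) = +1.48 V.
Since E°cell > 0, the reaction is spontaneous under standard conditions.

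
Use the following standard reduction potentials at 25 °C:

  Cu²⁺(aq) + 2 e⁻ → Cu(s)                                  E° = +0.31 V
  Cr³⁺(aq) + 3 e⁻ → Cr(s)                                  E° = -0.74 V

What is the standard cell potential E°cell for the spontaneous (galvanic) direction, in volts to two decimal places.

The Cu²⁺/Cu couple has the higher reduction potential, so it is the cathode; Cr³⁺/Cr is oxidised at the anode.
E°cell = E°(cathode) − E°(anode) = (+0.31) − (-0.74) = +1.05 V.
Since E°cell > 0, the reaction is spontaneous under standard conditions.

+1.05 V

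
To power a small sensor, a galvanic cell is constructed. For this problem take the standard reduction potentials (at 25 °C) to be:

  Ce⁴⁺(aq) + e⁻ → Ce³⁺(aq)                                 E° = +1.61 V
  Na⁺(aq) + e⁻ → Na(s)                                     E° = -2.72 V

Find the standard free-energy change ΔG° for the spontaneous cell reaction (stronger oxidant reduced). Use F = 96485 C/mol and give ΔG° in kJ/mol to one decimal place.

-417.8 kJ/mol

Ce⁴⁺/Ce³⁺ (E° = +1.61 V) is the cathode; Na⁺/Na (E° = -2.72 V) is the anode, so E°cell = +4.33 V.
Balancing electrons gives n = 1 (lcm of 1 and 1).
ΔG° = −nFE° = −(1)(96485)(+4.33) = -417,780 J = -417.8 kJ/mol.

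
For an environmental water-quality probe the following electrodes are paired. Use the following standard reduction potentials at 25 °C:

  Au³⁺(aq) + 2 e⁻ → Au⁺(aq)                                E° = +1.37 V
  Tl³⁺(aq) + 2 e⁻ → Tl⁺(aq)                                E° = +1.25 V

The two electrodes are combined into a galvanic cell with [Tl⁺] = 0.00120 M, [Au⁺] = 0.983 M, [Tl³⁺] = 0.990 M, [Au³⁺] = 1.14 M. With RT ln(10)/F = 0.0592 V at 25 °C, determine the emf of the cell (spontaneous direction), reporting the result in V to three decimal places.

+0.036 V

Au³⁺/Au⁺ is the cathode (higher E°), Tl³⁺/Tl⁺ the anode: E°cell = +1.37 − (+1.25) = +0.12 V, n = 2.
Overall: Au³⁺(aq) + Tl⁺(aq) → Au⁺(aq) + Tl³⁺(aq)
Q = [Au⁺]·[Tl³⁺] / ([Au³⁺]·[Tl⁺]); log Q = 2.852.
E = E° − (0.0592/n) log Q = +0.12 − (0.0592/2)(2.852) = +0.036 V.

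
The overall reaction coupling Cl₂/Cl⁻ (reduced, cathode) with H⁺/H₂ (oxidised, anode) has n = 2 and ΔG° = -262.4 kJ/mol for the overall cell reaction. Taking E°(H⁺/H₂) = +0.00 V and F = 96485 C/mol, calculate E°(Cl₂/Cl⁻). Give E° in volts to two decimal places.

E°cell = −ΔG°/(nF) = −(-262.4×10³)/((2)(96485)) = +1.360 V.
Since Cl₂/Cl⁻ is the cathode and H⁺/H₂ the anode, E°cell = E°(Cl₂/Cl⁻) − E°(H⁺/H₂).
So E°(Cl₂/Cl⁻) = E°cell + E°(H⁺/H₂) = +1.360 + (+0.00) = +1.36 V.

+1.36 V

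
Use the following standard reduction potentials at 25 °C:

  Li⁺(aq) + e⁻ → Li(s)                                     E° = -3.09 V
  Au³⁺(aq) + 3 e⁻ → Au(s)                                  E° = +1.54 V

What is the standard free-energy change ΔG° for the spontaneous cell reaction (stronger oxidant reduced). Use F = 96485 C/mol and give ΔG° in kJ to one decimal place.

-1340.2 kJ

Au³⁺/Au (E° = +1.54 V) is the cathode; Li⁺/Li (E° = -3.09 V) is the anode, so E°cell = +4.63 V.
Balancing electrons gives n = 3 (lcm of 3 and 1).
ΔG° = −nFE° = −(3)(96485)(+4.63) = -1,340,177 J = -1340.2 kJ.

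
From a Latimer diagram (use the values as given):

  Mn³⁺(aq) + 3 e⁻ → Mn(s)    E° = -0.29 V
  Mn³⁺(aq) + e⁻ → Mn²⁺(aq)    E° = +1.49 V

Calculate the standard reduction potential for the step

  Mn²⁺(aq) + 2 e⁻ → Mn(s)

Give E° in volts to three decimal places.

-1.180 V

Sequential free energies add, so n₃E°₃ = n₁E°₁ + n₂E°₂.
With n₃ = 3, and the known step contributing 1×(+1.49) V, the unknown satisfies 2·E° = 3×(-0.29) − 1×(+1.49) = -2.360.
E° = -2.360 / 2 = -1.180 V.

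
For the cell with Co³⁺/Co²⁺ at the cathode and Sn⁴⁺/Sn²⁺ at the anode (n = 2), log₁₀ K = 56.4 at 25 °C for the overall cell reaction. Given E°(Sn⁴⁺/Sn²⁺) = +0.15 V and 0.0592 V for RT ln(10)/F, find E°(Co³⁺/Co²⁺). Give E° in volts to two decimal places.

E°cell = (0.0592/n)·log K = (0.0592/2)(56.4) = +1.669 V.
Since Co³⁺/Co²⁺ is the cathode and Sn⁴⁺/Sn²⁺ the anode, E°cell = E°(Co³⁺/Co²⁺) − E°(Sn⁴⁺/Sn²⁺).
So E°(Co³⁺/Co²⁺) = E°cell + E°(Sn⁴⁺/Sn²⁺) = +1.669 + (+0.15) = +1.82 V.

+1.82 V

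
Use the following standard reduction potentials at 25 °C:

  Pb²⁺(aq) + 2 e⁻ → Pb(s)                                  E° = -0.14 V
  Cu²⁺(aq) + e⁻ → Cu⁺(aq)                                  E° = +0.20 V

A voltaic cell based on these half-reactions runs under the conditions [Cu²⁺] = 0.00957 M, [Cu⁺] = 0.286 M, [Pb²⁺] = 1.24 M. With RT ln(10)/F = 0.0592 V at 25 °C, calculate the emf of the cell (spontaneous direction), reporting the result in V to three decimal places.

Cu²⁺/Cu⁺ is the cathode (higher E°), Pb²⁺/Pb the anode: E°cell = +0.20 − (-0.14) = +0.34 V, n = 2.
Overall: 2 Cu²⁺(aq) + Pb(s) → 2 Cu⁺(aq) + Pb²⁺(aq)
Q = [Cu⁺]^2·[Pb²⁺] / ([Cu²⁺]^2); log Q = 3.044.
E = E° − (0.0592/n) log Q = +0.34 − (0.0592/2)(3.044) = +0.250 V.

+0.250 V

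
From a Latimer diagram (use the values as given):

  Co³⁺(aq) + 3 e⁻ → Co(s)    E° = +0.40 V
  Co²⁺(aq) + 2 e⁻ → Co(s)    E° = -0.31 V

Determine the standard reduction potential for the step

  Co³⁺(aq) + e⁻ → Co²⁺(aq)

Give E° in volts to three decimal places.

+1.820 V

Sequential free energies add, so n₃E°₃ = n₁E°₁ + n₂E°₂.
With n₃ = 3, and the known step contributing 2×(-0.31) V, the unknown satisfies 1·E° = 3×(+0.40) − 2×(-0.31) = +1.820.
E° = +1.820 / 1 = +1.820 V.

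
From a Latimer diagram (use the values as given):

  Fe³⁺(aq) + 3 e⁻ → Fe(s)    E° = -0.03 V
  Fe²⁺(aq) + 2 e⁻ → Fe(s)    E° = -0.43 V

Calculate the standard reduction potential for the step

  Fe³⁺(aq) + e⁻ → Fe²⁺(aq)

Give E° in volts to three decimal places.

+0.770 V

Sequential free energies add, so n₃E°₃ = n₁E°₁ + n₂E°₂.
With n₃ = 3, and the known step contributing 2×(-0.43) V, the unknown satisfies 1·E° = 3×(-0.03) − 2×(-0.43) = +0.770.
E° = +0.770 / 1 = +0.770 V.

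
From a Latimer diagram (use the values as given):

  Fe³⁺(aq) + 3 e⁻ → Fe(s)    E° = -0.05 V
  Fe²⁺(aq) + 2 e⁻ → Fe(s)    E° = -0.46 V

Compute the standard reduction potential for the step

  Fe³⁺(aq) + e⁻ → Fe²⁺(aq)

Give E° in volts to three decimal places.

+0.770 V

Sequential free energies add, so n₃E°₃ = n₁E°₁ + n₂E°₂.
With n₃ = 3, and the known step contributing 2×(-0.46) V, the unknown satisfies 1·E° = 3×(-0.05) − 2×(-0.46) = +0.770.
E° = +0.770 / 1 = +0.770 V.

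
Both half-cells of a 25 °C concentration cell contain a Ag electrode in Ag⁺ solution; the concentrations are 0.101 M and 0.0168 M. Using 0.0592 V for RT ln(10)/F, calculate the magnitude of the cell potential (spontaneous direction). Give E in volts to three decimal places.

+0.046 V

For a concentration cell E°cell = 0. The 0.101 M side is the cathode (reduction is favoured where [Ag⁺] is higher).
With n = 1, E = −(0.0592/1) log([Ag⁺]ₐₙ/[Ag⁺]꜀ₐₜ) = −(0.0592/1) log(0.0168/0.101) = −(0.0592/1)(-0.779) = +0.046 V.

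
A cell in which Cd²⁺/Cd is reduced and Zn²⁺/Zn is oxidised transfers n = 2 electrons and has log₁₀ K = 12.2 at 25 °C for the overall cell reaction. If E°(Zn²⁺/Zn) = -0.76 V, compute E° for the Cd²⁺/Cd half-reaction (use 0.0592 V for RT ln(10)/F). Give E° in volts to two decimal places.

-0.40 V

E°cell = (0.0592/n)·log K = (0.0592/2)(12.2) = +0.361 V.
Since Cd²⁺/Cd is the cathode and Zn²⁺/Zn the anode, E°cell = E°(Cd²⁺/Cd) − E°(Zn²⁺/Zn).
So E°(Cd²⁺/Cd) = E°cell + E°(Zn²⁺/Zn) = +0.361 + (-0.76) = -0.40 V.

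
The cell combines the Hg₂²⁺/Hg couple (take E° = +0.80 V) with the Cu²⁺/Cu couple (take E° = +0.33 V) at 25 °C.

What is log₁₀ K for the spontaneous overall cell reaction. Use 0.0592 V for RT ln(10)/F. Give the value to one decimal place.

15.9

Cathode: Hg₂²⁺/Hg; anode: Cu²⁺/Cu. E°cell = +0.47 V, n = 2.
log K = nE°cell / 0.0592 = (2)(+0.47) / 0.0592 = 15.9.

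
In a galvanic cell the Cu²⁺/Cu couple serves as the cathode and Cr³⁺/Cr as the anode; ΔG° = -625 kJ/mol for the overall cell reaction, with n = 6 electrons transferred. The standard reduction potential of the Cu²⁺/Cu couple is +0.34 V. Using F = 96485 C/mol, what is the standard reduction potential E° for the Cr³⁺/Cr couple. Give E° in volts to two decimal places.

-0.74 V

E°cell = −ΔG°/(nF) = −(-625×10³)/((6)(96485)) = +1.080 V.
Since Cu²⁺/Cu is the cathode and Cr³⁺/Cr the anode, E°cell = E°(Cu²⁺/Cu) − E°(Cr³⁺/Cr).
So E°(Cr³⁺/Cr) = E°(Cu²⁺/Cu) − E°cell = (+0.34) − (+1.080) = -0.74 V.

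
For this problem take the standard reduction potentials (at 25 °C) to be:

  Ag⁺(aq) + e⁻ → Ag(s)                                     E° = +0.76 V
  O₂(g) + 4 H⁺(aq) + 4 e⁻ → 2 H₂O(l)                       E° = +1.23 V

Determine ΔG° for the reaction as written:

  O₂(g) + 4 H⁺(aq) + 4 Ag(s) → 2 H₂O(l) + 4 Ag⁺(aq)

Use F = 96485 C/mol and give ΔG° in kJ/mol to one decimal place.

-181.4 kJ/mol

As written, O₂/H₂O is reduced (cathode) and Ag⁺/Ag is oxidised (anode), so E°cell = (+1.23) − (+0.76) = +0.47 V.
Balancing electrons gives n = 4.
ΔG° = −nFE° = −(4)(96485)(+0.47) = -181,392 J = -181.4 kJ/mol.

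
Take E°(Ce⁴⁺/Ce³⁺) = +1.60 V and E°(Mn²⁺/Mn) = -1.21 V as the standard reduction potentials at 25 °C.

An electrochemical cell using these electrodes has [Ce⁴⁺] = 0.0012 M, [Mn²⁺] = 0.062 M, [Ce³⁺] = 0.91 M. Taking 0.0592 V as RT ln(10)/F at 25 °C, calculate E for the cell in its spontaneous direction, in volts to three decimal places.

Ce⁴⁺/Ce³⁺ is the cathode (higher E°), Mn²⁺/Mn the anode: E°cell = +1.60 − (-1.21) = +2.81 V, n = 2.
Overall: 2 Ce⁴⁺(aq) + Mn(s) → 2 Ce³⁺(aq) + Mn²⁺(aq)
Q = [Ce³⁺]^2·[Mn²⁺] / ([Ce⁴⁺]^2); log Q = 4.552.
E = E° − (0.0592/n) log Q = +2.81 − (0.0592/2)(4.552) = +2.675 V.

+2.675 V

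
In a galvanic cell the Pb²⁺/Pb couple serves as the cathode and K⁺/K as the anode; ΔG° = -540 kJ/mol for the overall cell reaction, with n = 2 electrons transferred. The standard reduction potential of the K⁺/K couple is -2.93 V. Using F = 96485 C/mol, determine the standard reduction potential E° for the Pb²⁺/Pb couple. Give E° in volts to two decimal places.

E°cell = −ΔG°/(nF) = −(-540×10³)/((2)(96485)) = +2.798 V.
Since Pb²⁺/Pb is the cathode and K⁺/K the anode, E°cell = E°(Pb²⁺/Pb) − E°(K⁺/K).
So E°(Pb²⁺/Pb) = E°cell + E°(K⁺/K) = +2.798 + (-2.93) = -0.13 V.

-0.13 V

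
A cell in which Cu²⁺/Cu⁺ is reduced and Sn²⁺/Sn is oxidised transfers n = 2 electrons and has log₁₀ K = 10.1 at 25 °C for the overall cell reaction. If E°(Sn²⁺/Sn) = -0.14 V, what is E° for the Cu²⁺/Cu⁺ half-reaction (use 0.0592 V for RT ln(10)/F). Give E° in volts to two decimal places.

+0.16 V

E°cell = (0.0592/n)·log K = (0.0592/2)(10.1) = +0.299 V.
Since Cu²⁺/Cu⁺ is the cathode and Sn²⁺/Sn the anode, E°cell = E°(Cu²⁺/Cu⁺) − E°(Sn²⁺/Sn).
So E°(Cu²⁺/Cu⁺) = E°cell + E°(Sn²⁺/Sn) = +0.299 + (-0.14) = +0.16 V.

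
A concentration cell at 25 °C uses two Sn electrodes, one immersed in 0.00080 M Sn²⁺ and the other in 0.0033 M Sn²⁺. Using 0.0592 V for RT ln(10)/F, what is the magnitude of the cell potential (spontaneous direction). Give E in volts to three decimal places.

+0.018 V

For a concentration cell E°cell = 0. The 0.0033 M side is the cathode (reduction is favoured where [Sn²⁺] is higher).
With n = 2, E = −(0.0592/2) log([Sn²⁺]ₐₙ/[Sn²⁺]꜀ₐₜ) = −(0.0592/2) log(0.0008/0.0033) = −(0.0592/2)(-0.615) = +0.018 V.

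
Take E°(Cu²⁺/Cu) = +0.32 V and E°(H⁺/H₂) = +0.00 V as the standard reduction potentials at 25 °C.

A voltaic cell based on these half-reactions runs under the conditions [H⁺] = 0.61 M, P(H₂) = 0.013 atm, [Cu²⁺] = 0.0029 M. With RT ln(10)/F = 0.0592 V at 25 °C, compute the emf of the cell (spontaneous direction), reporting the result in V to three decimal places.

+0.202 V

Cu²⁺/Cu is the cathode (higher E°), H⁺/H₂ the anode: E°cell = +0.32 − (+0.00) = +0.32 V, n = 2.
Overall: Cu²⁺(aq) + H₂(g) → Cu(s) + 2 H⁺(aq)
Q = [H⁺]^2 / ([Cu²⁺]·P(H₂)); log Q = 3.994.
E = E° − (0.0592/n) log Q = +0.32 − (0.0592/2)(3.994) = +0.202 V.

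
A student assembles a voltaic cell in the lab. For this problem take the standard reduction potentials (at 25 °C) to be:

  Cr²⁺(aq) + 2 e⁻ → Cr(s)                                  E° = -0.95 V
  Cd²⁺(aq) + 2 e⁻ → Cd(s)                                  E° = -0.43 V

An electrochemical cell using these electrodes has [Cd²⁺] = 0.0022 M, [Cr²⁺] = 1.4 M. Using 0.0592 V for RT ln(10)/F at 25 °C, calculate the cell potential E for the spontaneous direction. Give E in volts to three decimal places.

Cd²⁺/Cd is the cathode (higher E°), Cr²⁺/Cr the anode: E°cell = -0.43 − (-0.95) = +0.52 V, n = 2.
Overall: Cd²⁺(aq) + Cr(s) → Cd(s) + Cr²⁺(aq)
Q = [Cr²⁺] / ([Cd²⁺]); log Q = 2.804.
E = E° − (0.0592/n) log Q = +0.52 − (0.0592/2)(2.804) = +0.437 V.

+0.437 V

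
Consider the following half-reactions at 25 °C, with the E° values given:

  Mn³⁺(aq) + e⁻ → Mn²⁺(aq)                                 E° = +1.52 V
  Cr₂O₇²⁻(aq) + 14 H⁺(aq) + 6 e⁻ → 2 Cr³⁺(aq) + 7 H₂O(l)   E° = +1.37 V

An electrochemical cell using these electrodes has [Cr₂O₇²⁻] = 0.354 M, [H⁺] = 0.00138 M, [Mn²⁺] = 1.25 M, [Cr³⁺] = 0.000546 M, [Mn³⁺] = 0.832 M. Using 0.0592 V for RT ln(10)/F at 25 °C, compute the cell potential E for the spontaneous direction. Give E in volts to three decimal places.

+0.475 V

Mn³⁺/Mn²⁺ is the cathode (higher E°), Cr₂O₇²⁻/Cr³⁺ the anode: E°cell = +1.52 − (+1.37) = +0.15 V, n = 6.
Overall: 6 Mn³⁺(aq) + 2 Cr³⁺(aq) + 7 H₂O(l) → 6 Mn²⁺(aq) + Cr₂O₇²⁻(aq) + 14 H⁺(aq)
Q = [Mn²⁺]^6·[Cr₂O₇²⁻]·[H⁺]^14 / ([Mn³⁺]^6·[Cr³⁺]^2); log Q = -32.906.
E = E° − (0.0592/n) log Q = +0.15 − (0.0592/6)(-32.906) = +0.475 V.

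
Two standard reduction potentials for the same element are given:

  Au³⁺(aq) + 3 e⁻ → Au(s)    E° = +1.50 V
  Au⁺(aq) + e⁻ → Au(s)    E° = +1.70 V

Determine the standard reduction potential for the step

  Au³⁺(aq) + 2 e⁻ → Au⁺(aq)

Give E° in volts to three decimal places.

+1.400 V

Sequential free energies add, so n₃E°₃ = n₁E°₁ + n₂E°₂.
With n₃ = 3, and the known step contributing 1×(+1.70) V, the unknown satisfies 2·E° = 3×(+1.50) − 1×(+1.70) = +2.800.
E° = +2.800 / 2 = +1.400 V.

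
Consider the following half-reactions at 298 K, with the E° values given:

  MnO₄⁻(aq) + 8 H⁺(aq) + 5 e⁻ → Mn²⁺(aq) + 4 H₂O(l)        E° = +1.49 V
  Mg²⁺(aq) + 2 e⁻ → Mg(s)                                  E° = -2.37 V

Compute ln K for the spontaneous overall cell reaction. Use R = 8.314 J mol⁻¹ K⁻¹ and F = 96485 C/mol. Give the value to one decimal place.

1503.2

Cathode: MnO₄⁻/Mn²⁺; anode: Mg²⁺/Mg. E°cell = (+1.49) − (-2.37) = +3.86 V, with n = 10.
ΔG° = −nFE° = −RT ln K, so ln K = nFE°/(RT) = (10)(96485)(+3.86) / ((8.314)(298)) = 1503.214.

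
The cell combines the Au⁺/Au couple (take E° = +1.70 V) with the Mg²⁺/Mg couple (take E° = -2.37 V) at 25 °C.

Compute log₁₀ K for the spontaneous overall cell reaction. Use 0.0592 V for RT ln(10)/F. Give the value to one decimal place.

Cathode: Au⁺/Au; anode: Mg²⁺/Mg. E°cell = +4.07 V, n = 2.
log K = nE°cell / 0.0592 = (2)(+4.07) / 0.0592 = 137.5.

137.5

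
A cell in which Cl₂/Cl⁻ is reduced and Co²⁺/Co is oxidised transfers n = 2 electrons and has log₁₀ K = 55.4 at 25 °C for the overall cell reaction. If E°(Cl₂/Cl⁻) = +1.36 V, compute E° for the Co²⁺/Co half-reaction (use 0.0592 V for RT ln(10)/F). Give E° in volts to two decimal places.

E°cell = (0.0592/n)·log K = (0.0592/2)(55.4) = +1.640 V.
Since Cl₂/Cl⁻ is the cathode and Co²⁺/Co the anode, E°cell = E°(Cl₂/Cl⁻) − E°(Co²⁺/Co).
So E°(Co²⁺/Co) = E°(Cl₂/Cl⁻) − E°cell = (+1.36) − (+1.640) = -0.28 V.

-0.28 V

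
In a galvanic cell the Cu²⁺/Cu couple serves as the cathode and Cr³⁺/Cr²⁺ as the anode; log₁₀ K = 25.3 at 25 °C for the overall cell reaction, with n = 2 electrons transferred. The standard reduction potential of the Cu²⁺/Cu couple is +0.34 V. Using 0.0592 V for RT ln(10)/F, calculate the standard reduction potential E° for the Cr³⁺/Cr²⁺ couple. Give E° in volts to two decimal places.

-0.41 V

E°cell = (0.0592/n)·log K = (0.0592/2)(25.3) = +0.749 V.
Since Cu²⁺/Cu is the cathode and Cr³⁺/Cr²⁺ the anode, E°cell = E°(Cu²⁺/Cu) − E°(Cr³⁺/Cr²⁺).
So E°(Cr³⁺/Cr²⁺) = E°(Cu²⁺/Cu) − E°cell = (+0.34) − (+0.749) = -0.41 V.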